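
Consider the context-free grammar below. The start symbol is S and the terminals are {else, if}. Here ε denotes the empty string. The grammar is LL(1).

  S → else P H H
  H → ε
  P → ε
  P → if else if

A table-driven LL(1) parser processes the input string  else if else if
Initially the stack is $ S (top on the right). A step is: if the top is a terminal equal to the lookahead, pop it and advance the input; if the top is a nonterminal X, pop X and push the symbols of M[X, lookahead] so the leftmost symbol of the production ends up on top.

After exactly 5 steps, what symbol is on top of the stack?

step 1: stack=$ S  input=else if else if $  — expand S → else P H H
step 2: stack=$ H H P else  input=else if else if $  — match else
step 3: stack=$ H H P  input=if else if $  — expand P → if else if
step 4: stack=$ H H if else if  input=if else if $  — match if
step 5: stack=$ H H if else  input=else if $  — match else
Stack after step 5: $ H H if (top = if).

if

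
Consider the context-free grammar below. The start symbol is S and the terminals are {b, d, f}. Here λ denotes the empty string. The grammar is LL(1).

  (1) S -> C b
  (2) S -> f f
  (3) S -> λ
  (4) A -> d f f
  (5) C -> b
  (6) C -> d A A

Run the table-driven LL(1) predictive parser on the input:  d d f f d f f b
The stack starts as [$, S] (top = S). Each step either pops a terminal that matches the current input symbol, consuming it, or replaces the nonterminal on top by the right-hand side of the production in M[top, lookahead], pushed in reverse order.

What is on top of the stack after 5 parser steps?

f

     Stack        Input              Action
  1  $ S          d d f f d f f b $  expand S -> C b
  2  $ b C        d d f f d f f b $  expand C -> d A A
  3  $ b A A d    d d f f d f f b $  match d
  4  $ b A A      d f f d f f b $    expand A -> d f f
  5  $ b A f f d  d f f d f f b $    match d
Stack after step 5: $ b A f f (top = f).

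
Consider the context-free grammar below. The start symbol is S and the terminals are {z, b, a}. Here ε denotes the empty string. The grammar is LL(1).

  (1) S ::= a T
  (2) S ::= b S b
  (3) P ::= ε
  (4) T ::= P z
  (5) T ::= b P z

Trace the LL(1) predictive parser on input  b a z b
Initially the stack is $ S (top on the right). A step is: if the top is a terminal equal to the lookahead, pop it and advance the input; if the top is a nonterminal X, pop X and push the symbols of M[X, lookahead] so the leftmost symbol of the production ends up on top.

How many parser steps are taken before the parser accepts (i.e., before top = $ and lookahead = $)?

     Stack    Input      Action
  1  $ S      b a z b $  expand S ::= b S b
  2  $ b S b  b a z b $  match b
  3  $ b S    a z b $    expand S ::= a T
  4  $ b T a  a z b $    match a
  5  $ b T    z b $      expand T ::= P z
  6  $ b z P  z b $      expand P ::= ε
  7  $ b z    z b $      match z
  8  $ b      b $        match b
Accept reached after 8 steps.

8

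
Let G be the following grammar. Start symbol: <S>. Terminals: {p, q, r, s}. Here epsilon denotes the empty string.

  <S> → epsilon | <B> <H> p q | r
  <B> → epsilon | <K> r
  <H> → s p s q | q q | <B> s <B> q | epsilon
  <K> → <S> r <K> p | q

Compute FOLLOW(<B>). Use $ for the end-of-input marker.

{p, q, r, s}

FIRST(<S>) = {epsilon, p, q, r, s}  (via <B> <H> p q)
FIRST(<K>) = {p, q, r, s}  (via <S> r <K> p)
FIRST(<B>) = {epsilon, p, q, r, s}  (via <K> r)
FIRST(<H>) = {epsilon, p, q, r, s}  (via <B> s <B> q)
FOLLOW(<S>) includes $ since <S> is the start symbol.
FOLLOW(<S>): in <K>→<S> r <K> p, <S> is followed by r <K> p with FIRST {r}. Thus FOLLOW(<S>) = {$, r}.
FOLLOW(<B>): in <S>→<B> <H> p q, <B> is followed by <H> p q with FIRST {p, q, r, s}; in <H>→<B> s <B> q (occurrence 1), <B> is followed by s <B> q with FIRST {s}; in <H>→<B> s <B> q (occurrence 2), <B> is followed by q with FIRST {q}. Thus FOLLOW(<B>) = {p, q, r, s}.
FOLLOW(<H>): in <S>→<B> <H> p q, <H> is followed by p q with FIRST {p}. Thus FOLLOW(<H>) = {p}.
FOLLOW(<K>): in <B>→<K> r, <K> is followed by r with FIRST {r}; in <K>→<S> r <K> p, <K> is followed by p with FIRST {p}. Thus FOLLOW(<K>) = {p, r}.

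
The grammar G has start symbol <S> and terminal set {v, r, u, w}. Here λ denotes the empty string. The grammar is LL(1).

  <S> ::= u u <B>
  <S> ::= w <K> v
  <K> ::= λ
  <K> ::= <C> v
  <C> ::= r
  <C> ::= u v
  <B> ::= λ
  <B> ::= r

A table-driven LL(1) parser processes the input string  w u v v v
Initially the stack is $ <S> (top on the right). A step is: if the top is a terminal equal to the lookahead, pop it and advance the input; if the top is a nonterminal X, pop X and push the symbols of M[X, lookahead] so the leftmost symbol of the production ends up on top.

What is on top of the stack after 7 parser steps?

v

     Stack      Input        Action
  1  $ <S>      w u v v v $  expand <S> ::= w <K> v
  2  $ v <K> w  w u v v v $  match w
  3  $ v <K>    u v v v $    expand <K> ::= <C> v
  4  $ v v <C>  u v v v $    expand <C> ::= u v
  5  $ v v v u  u v v v $    match u
  6  $ v v v    v v v $      match v
  7  $ v v      v v $        match v
Stack after step 7: $ v (top = v).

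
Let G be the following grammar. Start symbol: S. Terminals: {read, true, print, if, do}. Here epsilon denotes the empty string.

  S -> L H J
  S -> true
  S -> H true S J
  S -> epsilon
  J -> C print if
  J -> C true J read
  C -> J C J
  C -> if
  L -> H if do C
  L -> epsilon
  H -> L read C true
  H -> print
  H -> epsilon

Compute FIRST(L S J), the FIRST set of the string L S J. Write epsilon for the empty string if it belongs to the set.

{if, print, read, true}

FIRST(S): from S->L H J we get {if, print, read}; from S->true we get {true}; from S->H true S J we get {if, print, read, true}; from S->epsilon we get {epsilon}. So FIRST(S) = {epsilon, if, print, read, true}.
FIRST(J): from J->C print if we get {if}; from J->C true J read we get {if}. So FIRST(J) = {if}.
FIRST(C): from C->J C J we get {if}; from C->if we get {if}. So FIRST(C) = {if}.
FIRST(L): from L->H if do C we get {if, print, read}; from L->epsilon we get {epsilon}. So FIRST(L) = {epsilon, if, print, read}.
FIRST(H): from H->L read C true we get {if, print, read}; from H->print we get {print}; from H->epsilon we get {epsilon}. So FIRST(H) = {epsilon, if, print, read}.
FIRST(L S J): take FIRST of each symbol in turn, carrying on past any symbol whose FIRST contains epsilon; result {if, print, read, true}.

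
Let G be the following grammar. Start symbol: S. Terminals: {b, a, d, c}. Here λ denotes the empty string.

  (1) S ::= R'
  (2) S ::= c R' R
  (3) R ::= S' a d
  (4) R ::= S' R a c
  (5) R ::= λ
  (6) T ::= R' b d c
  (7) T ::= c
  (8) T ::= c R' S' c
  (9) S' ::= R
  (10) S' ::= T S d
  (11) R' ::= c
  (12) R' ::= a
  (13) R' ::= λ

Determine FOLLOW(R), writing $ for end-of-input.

FIRST(R') = {λ, a, c}
FIRST(S) = {λ, a, c}  (via R')
FIRST(T) = {a, b, c}  (via R' b d c)
FIRST(R) = {λ, a, b, c}  (via S' a d, S' R a c)
FIRST(S') = {λ, a, b, c}  (via R, T S d)
FOLLOW(S) includes $ since S is the start symbol.
FOLLOW(S): in S'::=T S d, S is followed by d with FIRST {d}. Thus FOLLOW(S) = {$, d}.
FOLLOW(T): in S'::=T S d, T is followed by S d with FIRST {a, c, d}. Thus FOLLOW(T) = {a, c, d}.
FOLLOW(S'): in R::=S' a d, S' is followed by a d with FIRST {a}; in R::=S' R a c, S' is followed by R a c with FIRST {a, b, c}; in T::=c R' S' c, S' is followed by c with FIRST {c}. Thus FOLLOW(S') = {a, b, c}.
FOLLOW(R): in S::=c R' R, the suffix after R is empty, so FOLLOW(R) ⊇ FOLLOW(S) = {$, d}; in R::=S' R a c, R is followed by a c with FIRST {a}; in S'::=R, the suffix after R is empty, so FOLLOW(R) ⊇ FOLLOW(S') = {a, b, c}. Thus FOLLOW(R) = {$, a, b, c, d}.
FOLLOW(R'): in S::=R', the suffix after R' is empty, so FOLLOW(R') ⊇ FOLLOW(S) = {$, d}; in S::=c R' R, R' is followed by R with FIRST {λ, a, b, c}; in S::=c R' R, the suffix after R' is nullable, so FOLLOW(R') ⊇ FOLLOW(S) = {$, d}; in T::=R' b d c, R' is followed by b d c with FIRST {b}; in T::=c R' S' c, R' is followed by S' c with FIRST {a, b, c}. Thus FOLLOW(R') = {$, a, b, c, d}.

{$, a, b, c, d}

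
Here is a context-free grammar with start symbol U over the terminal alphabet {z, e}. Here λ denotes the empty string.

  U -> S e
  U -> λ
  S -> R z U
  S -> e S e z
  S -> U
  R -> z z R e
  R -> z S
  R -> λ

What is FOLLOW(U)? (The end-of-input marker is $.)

{$, e, z}

FIRST(R): from R->z z R e we get {z}; from R->z S we get {z}; from R->λ we get {λ}. So FIRST(R) = {λ, z}.
FIRST(U): from U->S e we get {e, z}; from U->λ we get {λ}. So FIRST(U) = {λ, e, z}.
FIRST(S): from S->R z U we get {z}; from S->e S e z we get {e}; from S->U we get {λ, e, z}. So FIRST(S) = {λ, e, z}.
FOLLOW(U) includes $ since U is the start symbol.
FOLLOW(R): in S->R z U, R is followed by z U with FIRST {z}; in R->z z R e, R is followed by e with FIRST {e}. Thus FOLLOW(R) = {e, z}.
FOLLOW(S): in U->S e, S is followed by e with FIRST {e}; in S->e S e z, S is followed by e z with FIRST {e}; in R->z S, the suffix after S is empty, so FOLLOW(S) ⊇ FOLLOW(R) = {e, z}. Thus FOLLOW(S) = {e, z}.
FOLLOW(U): in S->R z U, the suffix after U is empty, so FOLLOW(U) ⊇ FOLLOW(S) = {e, z}; in S->U, the suffix after U is empty, so FOLLOW(U) ⊇ FOLLOW(S) = {e, z}. Thus FOLLOW(U) = {$, e, z}.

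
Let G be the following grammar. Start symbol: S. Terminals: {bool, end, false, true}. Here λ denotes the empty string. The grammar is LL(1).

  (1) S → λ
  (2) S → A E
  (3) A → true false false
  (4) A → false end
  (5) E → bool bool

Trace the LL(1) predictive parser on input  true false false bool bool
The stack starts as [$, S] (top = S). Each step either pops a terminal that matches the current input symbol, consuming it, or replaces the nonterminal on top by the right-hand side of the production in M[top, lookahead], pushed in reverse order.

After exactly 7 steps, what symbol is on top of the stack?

     Stack                 Input                         Action
  1  $ S                   true false false bool bool $  expand S → A E
  2  $ E A                 true false false bool bool $  expand A → true false false
  3  $ E false false true  true false false bool bool $  match true
  4  $ E false false       false false bool bool $       match false
  5  $ E false             false bool bool $             match false
  6  $ E                   bool bool $                   expand E → bool bool
  7  $ bool bool           bool bool $                   match bool
Stack after step 7: $ bool (top = bool).

bool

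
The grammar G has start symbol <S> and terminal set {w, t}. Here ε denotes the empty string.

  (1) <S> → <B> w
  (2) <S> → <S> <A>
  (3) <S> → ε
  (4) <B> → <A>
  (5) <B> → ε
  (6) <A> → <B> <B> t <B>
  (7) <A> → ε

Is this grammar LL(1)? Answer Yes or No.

FIRST(<S>) = {ε, t, w}
FIRST(<B>) = {ε, t}
FIRST(<A>) = {ε, t}
FOLLOW(<S>) = {$, t}
FOLLOW(<B>) = {$, t, w}
FOLLOW(<A>) = {$, t, w}
Cell M[<A>, t] receives both <A> → <B> <B> t <B> and <A> → ε — the grammar is not LL(1).

No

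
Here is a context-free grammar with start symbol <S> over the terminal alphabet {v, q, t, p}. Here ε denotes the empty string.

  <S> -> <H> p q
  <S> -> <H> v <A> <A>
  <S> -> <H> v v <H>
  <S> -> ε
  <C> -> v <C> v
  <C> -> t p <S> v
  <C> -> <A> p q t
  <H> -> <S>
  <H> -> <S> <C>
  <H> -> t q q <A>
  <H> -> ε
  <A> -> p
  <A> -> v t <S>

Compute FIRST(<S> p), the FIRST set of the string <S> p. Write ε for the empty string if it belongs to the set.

FIRST(<A>) = {p, v}
FIRST(<C>) = {p, t, v}  (via <A> p q t)
FIRST(<S>) = {ε, p, t, v}  (via <H> p q, <H> v <A> <A>, <H> v v <H>)
FIRST(<H>) = {ε, p, t, v}  (via <S>, <S> <C>)
FIRST(<S> p): take FIRST of each symbol in turn, carrying on past any symbol whose FIRST contains ε; result {p, t, v}.

{p, t, v}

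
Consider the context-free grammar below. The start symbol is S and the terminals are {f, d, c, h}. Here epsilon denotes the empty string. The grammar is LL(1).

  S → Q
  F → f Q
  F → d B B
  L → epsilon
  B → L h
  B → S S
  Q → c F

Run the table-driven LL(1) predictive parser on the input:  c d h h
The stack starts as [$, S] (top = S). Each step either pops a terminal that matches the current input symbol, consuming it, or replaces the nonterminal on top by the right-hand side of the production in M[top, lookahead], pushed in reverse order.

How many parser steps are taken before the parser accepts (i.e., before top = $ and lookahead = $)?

11

step 1: stack=$ S  input=c d h h $  — expand S → Q
step 2: stack=$ Q  input=c d h h $  — expand Q → c F
step 3: stack=$ F c  input=c d h h $  — match c
step 4: stack=$ F  input=d h h $  — expand F → d B B
step 5: stack=$ B B d  input=d h h $  — match d
step 6: stack=$ B B  input=h h $  — expand B → L h
step 7: stack=$ B h L  input=h h $  — expand L → epsilon
step 8: stack=$ B h  input=h h $  — match h
step 9: stack=$ B  input=h $  — expand B → L h
step 10: stack=$ h L  input=h $  — expand L → epsilon
step 11: stack=$ h  input=h $  — match h
Accept reached after 11 steps.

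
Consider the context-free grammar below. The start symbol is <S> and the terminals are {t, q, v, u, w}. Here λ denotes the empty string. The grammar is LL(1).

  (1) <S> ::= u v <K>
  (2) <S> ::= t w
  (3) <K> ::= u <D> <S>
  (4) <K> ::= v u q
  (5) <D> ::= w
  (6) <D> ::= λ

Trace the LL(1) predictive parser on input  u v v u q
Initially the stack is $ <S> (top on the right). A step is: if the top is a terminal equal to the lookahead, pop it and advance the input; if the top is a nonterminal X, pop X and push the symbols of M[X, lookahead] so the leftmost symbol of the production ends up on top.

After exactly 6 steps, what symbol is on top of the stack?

step 1: stack=$ <S>  input=u v v u q $  — expand <S> ::= u v <K>
step 2: stack=$ <K> v u  input=u v v u q $  — match u
step 3: stack=$ <K> v  input=v v u q $  — match v
step 4: stack=$ <K>  input=v u q $  — expand <K> ::= v u q
step 5: stack=$ q u v  input=v u q $  — match v
step 6: stack=$ q u  input=u q $  — match u
Stack after step 6: $ q (top = q).

q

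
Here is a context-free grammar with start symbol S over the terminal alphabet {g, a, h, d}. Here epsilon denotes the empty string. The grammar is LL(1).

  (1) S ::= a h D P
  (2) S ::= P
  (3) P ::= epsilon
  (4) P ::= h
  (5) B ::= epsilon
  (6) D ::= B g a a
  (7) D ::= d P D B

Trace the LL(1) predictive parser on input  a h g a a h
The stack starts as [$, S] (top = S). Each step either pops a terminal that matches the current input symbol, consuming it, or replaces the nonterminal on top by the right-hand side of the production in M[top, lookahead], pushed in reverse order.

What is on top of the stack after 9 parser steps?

h

     Stack        Input          Action
  1  $ S          a h g a a h $  expand S ::= a h D P
  2  $ P D h a    a h g a a h $  match a
  3  $ P D h      h g a a h $    match h
  4  $ P D        g a a h $      expand D ::= B g a a
  5  $ P a a g B  g a a h $      expand B ::= epsilon
  6  $ P a a g    g a a h $      match g
  7  $ P a a      a a h $        match a
  8  $ P a        a h $          match a
  9  $ P          h $            expand P ::= h
Stack after step 9: $ h (top = h).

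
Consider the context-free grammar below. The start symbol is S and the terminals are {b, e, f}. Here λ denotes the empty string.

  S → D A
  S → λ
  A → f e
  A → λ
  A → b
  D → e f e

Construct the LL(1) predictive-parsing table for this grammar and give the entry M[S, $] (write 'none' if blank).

S → λ

FIRST(A): from A→f e we get {f}; from A→λ we get {λ}; from A→b we get {b}. So FIRST(A) = {λ, b, f}.
FIRST(D): from D→e f e we get {e}. So FIRST(D) = {e}.
FIRST(S): from S→D A we get {e}; from S→λ we get {λ}. So FIRST(S) = {λ, e}.
FOLLOW(S) includes $ since S is the start symbol.
FOLLOW(S): S appears on no right-hand side. Thus FOLLOW(S) = {$}.
For S → D A: FIRST(D A) = {e}, so it goes in M[S, t] for t ∈ {e}.
For S → λ: FIRST(λ) = {λ}, so it goes in M[S, t] for t ∈ {}; since λ ∈ FIRST, also for every t ∈ FOLLOW(S) = {$}.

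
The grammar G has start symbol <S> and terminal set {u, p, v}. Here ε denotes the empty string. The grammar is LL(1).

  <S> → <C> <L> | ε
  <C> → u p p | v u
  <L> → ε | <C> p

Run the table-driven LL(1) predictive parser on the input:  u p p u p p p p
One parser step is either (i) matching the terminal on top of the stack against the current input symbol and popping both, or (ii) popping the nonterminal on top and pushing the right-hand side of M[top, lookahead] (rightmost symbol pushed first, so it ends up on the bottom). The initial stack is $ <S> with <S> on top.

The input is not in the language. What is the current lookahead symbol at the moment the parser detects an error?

p

      Stack        Input              Action
   1  $ <S>        u p p u p p p p $  expand <S> → <C> <L>
   2  $ <L> <C>    u p p u p p p p $  expand <C> → u p p
   3  $ <L> p p u  u p p u p p p p $  match u
   4  $ <L> p p    p p u p p p p $    match p
   5  $ <L> p      p u p p p p $      match p
   6  $ <L>        u p p p p $        expand <L> → <C> p
   7  $ p <C>      u p p p p $        expand <C> → u p p
   8  $ p p p u    u p p p p $        match u
   9  $ p p p      p p p p $          match p
  10  $ p p        p p p $            match p
  11  $ p          p p $              match p
  12  $            p $                error: stack empty but input remains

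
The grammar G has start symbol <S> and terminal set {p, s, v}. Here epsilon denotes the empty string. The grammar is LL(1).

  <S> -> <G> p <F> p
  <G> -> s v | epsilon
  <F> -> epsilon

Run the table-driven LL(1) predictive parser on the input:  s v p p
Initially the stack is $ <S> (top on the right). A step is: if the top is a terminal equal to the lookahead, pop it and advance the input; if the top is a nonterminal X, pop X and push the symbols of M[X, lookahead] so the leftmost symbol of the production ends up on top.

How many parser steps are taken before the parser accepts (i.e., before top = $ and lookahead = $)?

step 1: stack=$ <S>  input=s v p p $  — expand <S> -> <G> p <F> p
step 2: stack=$ p <F> p <G>  input=s v p p $  — expand <G> -> s v
step 3: stack=$ p <F> p v s  input=s v p p $  — match s
step 4: stack=$ p <F> p v  input=v p p $  — match v
step 5: stack=$ p <F> p  input=p p $  — match p
step 6: stack=$ p <F>  input=p $  — expand <F> -> epsilon
step 7: stack=$ p  input=p $  — match p
Accept reached after 7 steps.

7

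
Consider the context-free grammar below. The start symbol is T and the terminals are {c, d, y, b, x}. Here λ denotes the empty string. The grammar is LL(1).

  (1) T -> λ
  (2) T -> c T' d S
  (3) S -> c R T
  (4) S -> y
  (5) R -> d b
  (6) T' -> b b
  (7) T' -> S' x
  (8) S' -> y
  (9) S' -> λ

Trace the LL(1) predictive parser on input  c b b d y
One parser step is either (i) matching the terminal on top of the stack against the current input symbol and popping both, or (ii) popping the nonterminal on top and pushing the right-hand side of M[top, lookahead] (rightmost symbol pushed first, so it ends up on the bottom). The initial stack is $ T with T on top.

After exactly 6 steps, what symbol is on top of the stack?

     Stack       Input        Action
  1  $ T         c b b d y $  expand T -> c T' d S
  2  $ S d T' c  c b b d y $  match c
  3  $ S d T'    b b d y $    expand T' -> b b
  4  $ S d b b   b b d y $    match b
  5  $ S d b     b d y $      match b
  6  $ S d       d y $        match d
Stack after step 6: $ S (top = S).

S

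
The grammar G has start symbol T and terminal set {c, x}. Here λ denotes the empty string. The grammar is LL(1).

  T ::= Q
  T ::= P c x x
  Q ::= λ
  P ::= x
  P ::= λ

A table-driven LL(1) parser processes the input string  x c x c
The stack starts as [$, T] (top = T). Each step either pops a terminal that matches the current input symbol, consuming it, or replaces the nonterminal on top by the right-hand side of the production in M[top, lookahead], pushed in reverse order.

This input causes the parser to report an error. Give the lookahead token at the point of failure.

c

step 1: stack=$ T  input=x c x c $  — expand T ::= P c x x
step 2: stack=$ x x c P  input=x c x c $  — expand P ::= x
step 3: stack=$ x x c x  input=x c x c $  — match x
step 4: stack=$ x x c  input=c x c $  — match c
step 5: stack=$ x x  input=x c $  — match x
step 6: stack=$ x  input=c $  — error: top is terminal x but lookahead is c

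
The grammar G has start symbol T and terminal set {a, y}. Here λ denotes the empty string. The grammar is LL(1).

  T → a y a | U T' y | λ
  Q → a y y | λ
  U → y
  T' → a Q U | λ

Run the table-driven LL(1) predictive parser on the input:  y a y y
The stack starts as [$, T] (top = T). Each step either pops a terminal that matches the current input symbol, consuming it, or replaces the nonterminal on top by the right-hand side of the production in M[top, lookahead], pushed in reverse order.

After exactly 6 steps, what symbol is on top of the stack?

U

     Stack      Input      Action
  1  $ T        y a y y $  expand T → U T' y
  2  $ y T' U   y a y y $  expand U → y
  3  $ y T' y   y a y y $  match y
  4  $ y T'     a y y $    expand T' → a Q U
  5  $ y U Q a  a y y $    match a
  6  $ y U Q    y y $      expand Q → λ
Stack after step 6: $ y U (top = U).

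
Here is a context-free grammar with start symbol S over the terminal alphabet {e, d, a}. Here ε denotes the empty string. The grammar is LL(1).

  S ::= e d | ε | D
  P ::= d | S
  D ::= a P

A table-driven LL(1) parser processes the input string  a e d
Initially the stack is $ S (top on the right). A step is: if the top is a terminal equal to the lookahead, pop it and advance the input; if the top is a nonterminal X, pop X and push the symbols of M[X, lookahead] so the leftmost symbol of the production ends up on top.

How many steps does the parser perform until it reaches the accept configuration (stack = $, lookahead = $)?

     Stack  Input    Action
  1  $ S    a e d $  expand S ::= D
  2  $ D    a e d $  expand D ::= a P
  3  $ P a  a e d $  match a
  4  $ P    e d $    expand P ::= S
  5  $ S    e d $    expand S ::= e d
  6  $ d e  e d $    match e
  7  $ d    d $      match d
Accept reached after 7 steps.

7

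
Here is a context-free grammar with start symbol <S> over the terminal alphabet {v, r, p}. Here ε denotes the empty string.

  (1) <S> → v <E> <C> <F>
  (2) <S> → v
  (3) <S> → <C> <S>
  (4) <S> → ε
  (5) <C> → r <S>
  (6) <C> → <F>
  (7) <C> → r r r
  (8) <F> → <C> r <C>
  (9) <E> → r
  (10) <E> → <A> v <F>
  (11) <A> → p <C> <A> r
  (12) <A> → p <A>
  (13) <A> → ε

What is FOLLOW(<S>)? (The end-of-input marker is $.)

FIRST(<A>): from <A>→p <C> <A> r we get {p}; from <A>→p <A> we get {p}; from <A>→ε we get {ε}. So FIRST(<A>) = {ε, p}.
FIRST(<E>): from <E>→r we get {r}; from <E>→<A> v <F> we get {p, v}. So FIRST(<E>) = {p, r, v}.
FIRST(<S>): from <S>→v <E> <C> <F> we get {v}; from <S>→v we get {v}; from <S>→<C> <S> we get {r}; from <S>→ε we get {ε}. So FIRST(<S>) = {ε, r, v}.
FIRST(<C>): from <C>→r <S> we get {r}; from <C>→<F> we get {r}; from <C>→r r r we get {r}. So FIRST(<C>) = {r}.
FIRST(<F>): from <F>→<C> r <C> we get {r}. So FIRST(<F>) = {r}.
FOLLOW(<S>) includes $ since <S> is the start symbol.
FOLLOW(<E>): in <S>→v <E> <C> <F>, <E> is followed by <C> <F> with FIRST {r}. Thus FOLLOW(<E>) = {r}.
FOLLOW(<A>): in <E>→<A> v <F>, <A> is followed by v <F> with FIRST {v}; in <A>→p <C> <A> r, <A> is followed by r with FIRST {r}; in <A>→p <A>, the suffix after <A> is empty (adds nothing new). Thus FOLLOW(<A>) = {r, v}.
FOLLOW(<S>): in <S>→<C> <S>, the suffix after <S> is empty (adds nothing new); in <C>→r <S>, the suffix after <S> is empty, so FOLLOW(<S>) ⊇ FOLLOW(<C>) = {$, p, r, v}. Thus FOLLOW(<S>) = {$, p, r, v}.
FOLLOW(<C>): in <S>→v <E> <C> <F>, <C> is followed by <F> with FIRST {r}; in <S>→<C> <S>, <C> is followed by <S> with FIRST {ε, r, v}; in <S>→<C> <S>, the suffix after <C> is nullable, so FOLLOW(<C>) ⊇ FOLLOW(<S>) = {$, p, r, v}; in <F>→<C> r <C> (occurrence 1), <C> is followed by r <C> with FIRST {r}; in <F>→<C> r <C> (occurrence 2), the suffix after <C> is empty, so FOLLOW(<C>) ⊇ FOLLOW(<F>) = {$, p, r, v}; in <A>→p <C> <A> r, <C> is followed by <A> r with FIRST {p, r}. Thus FOLLOW(<C>) = {$, p, r, v}.
FOLLOW(<F>): in <S>→v <E> <C> <F>, the suffix after <F> is empty, so FOLLOW(<F>) ⊇ FOLLOW(<S>) = {$, p, r, v}; in <C>→<F>, the suffix after <F> is empty, so FOLLOW(<F>) ⊇ FOLLOW(<C>) = {$, p, r, v}; in <E>→<A> v <F>, the suffix after <F> is empty, so FOLLOW(<F>) ⊇ FOLLOW(<E>) = {r}. Thus FOLLOW(<F>) = {$, p, r, v}.

{$, p, r, v}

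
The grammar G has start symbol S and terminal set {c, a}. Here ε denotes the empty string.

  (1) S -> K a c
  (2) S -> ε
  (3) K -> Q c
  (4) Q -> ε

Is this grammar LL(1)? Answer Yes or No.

Yes

FIRST(S) = {ε, c}
FIRST(K) = {c}
FIRST(Q) = {ε}
FOLLOW(S) = {$}
FOLLOW(K) = {a}
FOLLOW(Q) = {c}
Each cell of M receives at most one production.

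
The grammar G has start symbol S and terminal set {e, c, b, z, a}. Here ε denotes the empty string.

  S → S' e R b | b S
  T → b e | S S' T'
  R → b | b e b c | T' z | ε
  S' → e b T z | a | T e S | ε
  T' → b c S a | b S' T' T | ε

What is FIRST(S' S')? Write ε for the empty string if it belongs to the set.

FIRST(T'): from T'→b c S a we get {b}; from T'→b S' T' T we get {b}; from T'→ε we get {ε}. So FIRST(T') = {ε, b}.
FIRST(R): from R→b we get {b}; from R→b e b c we get {b}; from R→T' z we get {b, z}; from R→ε we get {ε}. So FIRST(R) = {ε, b, z}.
FIRST(S): from S→S' e R b we get {a, b, e}; from S→b S we get {b}. So FIRST(S) = {a, b, e}.
FIRST(T): from T→b e we get {b}; from T→S S' T' we get {a, b, e}. So FIRST(T) = {a, b, e}.
FIRST(S'): from S'→e b T z we get {e}; from S'→a we get {a}; from S'→T e S we get {a, b, e}; from S'→ε we get {ε}. So FIRST(S') = {ε, a, b, e}.
FIRST(S' S'): take FIRST of each symbol in turn, carrying on past any symbol whose FIRST contains ε; result {ε, a, b, e}.

{ε, a, b, e}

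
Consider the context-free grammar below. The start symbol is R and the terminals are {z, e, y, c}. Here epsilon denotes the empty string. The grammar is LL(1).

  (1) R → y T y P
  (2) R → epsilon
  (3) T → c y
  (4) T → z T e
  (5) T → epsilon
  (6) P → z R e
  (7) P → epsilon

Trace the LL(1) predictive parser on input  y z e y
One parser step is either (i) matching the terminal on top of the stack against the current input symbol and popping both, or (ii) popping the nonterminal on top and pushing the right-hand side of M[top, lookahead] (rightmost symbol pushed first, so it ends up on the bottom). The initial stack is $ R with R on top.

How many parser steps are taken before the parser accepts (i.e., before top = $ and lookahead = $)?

8

     Stack        Input      Action
  1  $ R          y z e y $  expand R → y T y P
  2  $ P y T y    y z e y $  match y
  3  $ P y T      z e y $    expand T → z T e
  4  $ P y e T z  z e y $    match z
  5  $ P y e T    e y $      expand T → epsilon
  6  $ P y e      e y $      match e
  7  $ P y        y $        match y
  8  $ P          $          expand P → epsilon
Accept reached after 8 steps.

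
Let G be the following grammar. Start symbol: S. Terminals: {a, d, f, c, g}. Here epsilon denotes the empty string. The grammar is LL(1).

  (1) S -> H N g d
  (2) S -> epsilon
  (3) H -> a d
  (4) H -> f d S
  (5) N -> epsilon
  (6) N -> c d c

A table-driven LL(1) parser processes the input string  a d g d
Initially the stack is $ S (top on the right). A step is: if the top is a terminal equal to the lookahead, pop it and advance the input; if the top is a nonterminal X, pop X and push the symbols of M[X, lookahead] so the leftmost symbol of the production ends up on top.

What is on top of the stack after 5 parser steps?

g

     Stack        Input      Action
  1  $ S          a d g d $  expand S -> H N g d
  2  $ d g N H    a d g d $  expand H -> a d
  3  $ d g N d a  a d g d $  match a
  4  $ d g N d    d g d $    match d
  5  $ d g N      g d $      expand N -> epsilon
Stack after step 5: $ d g (top = g).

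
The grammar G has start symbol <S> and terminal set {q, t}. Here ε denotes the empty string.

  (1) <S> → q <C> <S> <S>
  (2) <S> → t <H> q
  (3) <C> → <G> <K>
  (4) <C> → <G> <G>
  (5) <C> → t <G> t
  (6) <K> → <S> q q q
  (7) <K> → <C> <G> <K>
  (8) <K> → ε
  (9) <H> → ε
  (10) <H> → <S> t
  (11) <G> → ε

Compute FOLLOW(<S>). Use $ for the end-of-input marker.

FIRST(<S>): from <S>→q <C> <S> <S> we get {q}; from <S>→t <H> q we get {t}. So FIRST(<S>) = {q, t}.
FIRST(<G>): from <G>→ε we get {ε}. So FIRST(<G>) = {ε}.
FIRST(<H>): from <H>→ε we get {ε}; from <H>→<S> t we get {q, t}. So FIRST(<H>) = {ε, q, t}.
FIRST(<C>): from <C>→<G> <K> we get {ε, q, t}; from <C>→<G> <G> we get {ε}; from <C>→t <G> t we get {t}. So FIRST(<C>) = {ε, q, t}.
FIRST(<K>): from <K>→<S> q q q we get {q, t}; from <K>→<C> <G> <K> we get {ε, q, t}; from <K>→ε we get {ε}. So FIRST(<K>) = {ε, q, t}.
FOLLOW(<S>) includes $ since <S> is the start symbol.
FOLLOW(<S>): in <S>→q <C> <S> <S> (occurrence 1), <S> is followed by <S> with FIRST {q, t}; in <S>→q <C> <S> <S> (occurrence 2), the suffix after <S> is empty (adds nothing new); in <K>→<S> q q q, <S> is followed by q q q with FIRST {q}; in <H>→<S> t, <S> is followed by t with FIRST {t}. Thus FOLLOW(<S>) = {$, q, t}.
FOLLOW(<H>): in <S>→t <H> q, <H> is followed by q with FIRST {q}. Thus FOLLOW(<H>) = {q}.
FOLLOW(<C>): in <S>→q <C> <S> <S>, <C> is followed by <S> <S> with FIRST {q, t}; in <K>→<C> <G> <K>, <C> is followed by <G> <K> with FIRST {ε, q, t}; in <K>→<C> <G> <K>, the suffix after <C> is nullable, so FOLLOW(<C>) ⊇ FOLLOW(<K>) = {q, t}. Thus FOLLOW(<C>) = {q, t}.
FOLLOW(<K>): in <C>→<G> <K>, the suffix after <K> is empty, so FOLLOW(<K>) ⊇ FOLLOW(<C>) = {q, t}; in <K>→<C> <G> <K>, the suffix after <K> is empty (adds nothing new). Thus FOLLOW(<K>) = {q, t}.
FOLLOW(<G>): in <C>→<G> <K>, <G> is followed by <K> with FIRST {ε, q, t}; in <C>→<G> <K>, the suffix after <G> is nullable, so FOLLOW(<G>) ⊇ FOLLOW(<C>) = {q, t}; in <C>→<G> <G> (occurrence 1), <G> is followed by <G> with FIRST {ε}; in <C>→<G> <G> (occurrence 1), the suffix after <G> is nullable, so FOLLOW(<G>) ⊇ FOLLOW(<C>) = {q, t}; in <C>→<G> <G> (occurrence 2), the suffix after <G> is empty, so FOLLOW(<G>) ⊇ FOLLOW(<C>) = {q, t}; in <C>→t <G> t, <G> is followed by t with FIRST {t}; in <K>→<C> <G> <K>, <G> is followed by <K> with FIRST {ε, q, t}; in <K>→<C> <G> <K>, the suffix after <G> is nullable, so FOLLOW(<G>) ⊇ FOLLOW(<K>) = {q, t}. Thus FOLLOW(<G>) = {q, t}.

{$, q, t}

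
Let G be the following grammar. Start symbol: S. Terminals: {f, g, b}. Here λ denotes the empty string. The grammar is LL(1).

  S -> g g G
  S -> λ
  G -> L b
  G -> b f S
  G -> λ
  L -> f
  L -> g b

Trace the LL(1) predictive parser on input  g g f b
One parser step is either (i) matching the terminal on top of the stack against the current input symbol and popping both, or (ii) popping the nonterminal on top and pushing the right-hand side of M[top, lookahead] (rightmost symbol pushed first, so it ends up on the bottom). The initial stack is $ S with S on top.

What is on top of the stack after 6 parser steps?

b

step 1: stack=$ S  input=g g f b $  — expand S -> g g G
step 2: stack=$ G g g  input=g g f b $  — match g
step 3: stack=$ G g  input=g f b $  — match g
step 4: stack=$ G  input=f b $  — expand G -> L b
step 5: stack=$ b L  input=f b $  — expand L -> f
step 6: stack=$ b f  input=f b $  — match f
Stack after step 6: $ b (top = b).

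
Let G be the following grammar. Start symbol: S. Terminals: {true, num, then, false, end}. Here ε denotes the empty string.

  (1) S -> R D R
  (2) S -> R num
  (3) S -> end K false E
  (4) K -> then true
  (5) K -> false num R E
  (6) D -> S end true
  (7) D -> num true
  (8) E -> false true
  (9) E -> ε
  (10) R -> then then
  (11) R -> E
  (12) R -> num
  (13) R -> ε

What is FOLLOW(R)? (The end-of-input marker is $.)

{$, end, false, num, then}

FIRST(K): from K->then true we get {then}; from K->false num R E we get {false}. So FIRST(K) = {false, then}.
FIRST(E): from E->false true we get {false}; from E->ε we get {ε}. So FIRST(E) = {ε, false}.
FIRST(R): from R->then then we get {then}; from R->E we get {ε, false}; from R->num we get {num}; from R->ε we get {ε}. So FIRST(R) = {ε, false, num, then}.
FIRST(S): from S->R D R we get {end, false, num, then}; from S->R num we get {false, num, then}; from S->end K false E we get {end}. So FIRST(S) = {end, false, num, then}.
FIRST(D): from D->S end true we get {end, false, num, then}; from D->num true we get {num}. So FIRST(D) = {end, false, num, then}.
FOLLOW(S) includes $ since S is the start symbol.
FOLLOW(S): in D->S end true, S is followed by end true with FIRST {end}. Thus FOLLOW(S) = {$, end}.
FOLLOW(K): in S->end K false E, K is followed by false E with FIRST {false}. Thus FOLLOW(K) = {false}.
FOLLOW(D): in S->R D R, D is followed by R with FIRST {ε, false, num, then}; in S->R D R, the suffix after D is nullable, so FOLLOW(D) ⊇ FOLLOW(S) = {$, end}. Thus FOLLOW(D) = {$, end, false, num, then}.
FOLLOW(R): in S->R D R (occurrence 1), R is followed by D R with FIRST {end, false, num, then}; in S->R D R (occurrence 2), the suffix after R is empty, so FOLLOW(R) ⊇ FOLLOW(S) = {$, end}; in S->R num, R is followed by num with FIRST {num}; in K->false num R E, R is followed by E with FIRST {ε, false}; in K->false num R E, the suffix after R is nullable, so FOLLOW(R) ⊇ FOLLOW(K) = {false}. Thus FOLLOW(R) = {$, end, false, num, then}.
FOLLOW(E): in S->end K false E, the suffix after E is empty, so FOLLOW(E) ⊇ FOLLOW(S) = {$, end}; in K->false num R E, the suffix after E is empty, so FOLLOW(E) ⊇ FOLLOW(K) = {false}; in R->E, the suffix after E is empty, so FOLLOW(E) ⊇ FOLLOW(R) = {$, end, false, num, then}. Thus FOLLOW(E) = {$, end, false, num, then}.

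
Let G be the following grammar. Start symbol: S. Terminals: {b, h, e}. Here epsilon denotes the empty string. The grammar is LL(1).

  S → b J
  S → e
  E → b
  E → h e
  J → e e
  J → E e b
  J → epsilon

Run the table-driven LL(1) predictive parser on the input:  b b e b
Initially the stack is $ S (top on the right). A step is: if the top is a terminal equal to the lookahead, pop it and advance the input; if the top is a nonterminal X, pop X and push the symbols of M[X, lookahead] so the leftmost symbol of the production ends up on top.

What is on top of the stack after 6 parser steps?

b

     Stack    Input      Action
  1  $ S      b b e b $  expand S → b J
  2  $ J b    b b e b $  match b
  3  $ J      b e b $    expand J → E e b
  4  $ b e E  b e b $    expand E → b
  5  $ b e b  b e b $    match b
  6  $ b e    e b $      match e
Stack after step 6: $ b (top = b).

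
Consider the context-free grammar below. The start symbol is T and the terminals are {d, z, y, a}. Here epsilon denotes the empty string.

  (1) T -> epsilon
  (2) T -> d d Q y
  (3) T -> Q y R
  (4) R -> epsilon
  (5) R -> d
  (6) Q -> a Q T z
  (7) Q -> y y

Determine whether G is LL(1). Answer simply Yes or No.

Yes

FIRST(T) = {epsilon, a, d, y}
FIRST(R) = {epsilon, d}
FIRST(Q) = {a, y}
FOLLOW(T) = {$, z}
FOLLOW(R) = {$, z}
FOLLOW(Q) = {a, d, y, z}
Each cell of M receives at most one production.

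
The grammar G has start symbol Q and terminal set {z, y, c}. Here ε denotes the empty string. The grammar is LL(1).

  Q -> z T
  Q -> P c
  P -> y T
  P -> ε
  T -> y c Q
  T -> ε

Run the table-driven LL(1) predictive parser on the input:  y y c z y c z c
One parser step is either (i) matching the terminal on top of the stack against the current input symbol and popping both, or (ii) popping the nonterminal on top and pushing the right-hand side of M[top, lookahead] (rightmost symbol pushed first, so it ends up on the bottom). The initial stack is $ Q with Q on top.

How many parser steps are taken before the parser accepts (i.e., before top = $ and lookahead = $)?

      Stack      Input              Action
   1  $ Q        y y c z y c z c $  expand Q -> P c
   2  $ c P      y y c z y c z c $  expand P -> y T
   3  $ c T y    y y c z y c z c $  match y
   4  $ c T      y c z y c z c $    expand T -> y c Q
   5  $ c Q c y  y c z y c z c $    match y
   6  $ c Q c    c z y c z c $      match c
   7  $ c Q      z y c z c $        expand Q -> z T
   8  $ c T z    z y c z c $        match z
   9  $ c T      y c z c $          expand T -> y c Q
  10  $ c Q c y  y c z c $          match y
  11  $ c Q c    c z c $            match c
  12  $ c Q      z c $              expand Q -> z T
  13  $ c T z    z c $              match z
  14  $ c T      c $                expand T -> ε
  15  $ c        c $                match c
Accept reached after 15 steps.

15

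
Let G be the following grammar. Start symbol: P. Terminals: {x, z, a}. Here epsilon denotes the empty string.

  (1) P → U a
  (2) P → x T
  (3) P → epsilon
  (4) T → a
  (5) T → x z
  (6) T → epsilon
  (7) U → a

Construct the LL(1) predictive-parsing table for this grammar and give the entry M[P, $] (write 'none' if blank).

FIRST(T): from T→a we get {a}; from T→x z we get {x}; from T→epsilon we get {epsilon}. So FIRST(T) = {epsilon, a, x}.
FIRST(U): from U→a we get {a}. So FIRST(U) = {a}.
FIRST(P): from P→U a we get {a}; from P→x T we get {x}; from P→epsilon we get {epsilon}. So FIRST(P) = {epsilon, a, x}.
FOLLOW(P) includes $ since P is the start symbol.
FOLLOW(P): P appears on no right-hand side. Thus FOLLOW(P) = {$}.
For P → U a: FIRST(U a) = {a}, so it goes in M[P, t] for t ∈ {a}.
For P → x T: FIRST(x T) = {x}, so it goes in M[P, t] for t ∈ {x}.
For P → epsilon: FIRST(epsilon) = {epsilon}, so it goes in M[P, t] for t ∈ {}; since epsilon ∈ FIRST, also for every t ∈ FOLLOW(P) = {$}.

P → epsilon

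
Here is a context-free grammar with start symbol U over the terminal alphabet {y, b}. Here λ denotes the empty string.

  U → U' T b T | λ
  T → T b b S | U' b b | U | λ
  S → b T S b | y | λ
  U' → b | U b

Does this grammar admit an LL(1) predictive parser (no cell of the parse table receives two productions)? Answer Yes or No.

No

FIRST(U) = {λ, b}
FIRST(T) = {λ, b}
FIRST(S) = {λ, b, y}
FIRST(U') = {b}
FOLLOW(U) = {$, b, y}
FOLLOW(T) = {$, b, y}
FOLLOW(S) = {$, b, y}
FOLLOW(U') = {b}
Cell M[S, b] receives both S → b T S b and S → λ — the grammar is not LL(1).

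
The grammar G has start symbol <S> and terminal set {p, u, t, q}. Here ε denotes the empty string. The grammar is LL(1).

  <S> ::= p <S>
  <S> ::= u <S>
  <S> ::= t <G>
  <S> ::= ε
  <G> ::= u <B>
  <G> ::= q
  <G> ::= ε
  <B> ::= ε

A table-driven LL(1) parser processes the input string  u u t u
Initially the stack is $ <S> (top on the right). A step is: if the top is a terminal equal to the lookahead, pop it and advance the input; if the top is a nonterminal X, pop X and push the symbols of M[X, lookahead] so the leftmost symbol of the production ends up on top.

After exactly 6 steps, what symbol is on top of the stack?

     Stack    Input      Action
  1  $ <S>    u u t u $  expand <S> ::= u <S>
  2  $ <S> u  u u t u $  match u
  3  $ <S>    u t u $    expand <S> ::= u <S>
  4  $ <S> u  u t u $    match u
  5  $ <S>    t u $      expand <S> ::= t <G>
  6  $ <G> t  t u $      match t
Stack after step 6: $ <G> (top = <G>).

<G>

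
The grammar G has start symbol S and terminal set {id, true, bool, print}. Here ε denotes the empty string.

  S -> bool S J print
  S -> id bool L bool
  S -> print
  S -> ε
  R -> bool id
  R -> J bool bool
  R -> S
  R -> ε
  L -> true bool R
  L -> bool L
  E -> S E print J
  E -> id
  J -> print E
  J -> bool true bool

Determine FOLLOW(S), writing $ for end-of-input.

{$, bool, id, print}

FIRST(S): from S->bool S J print we get {bool}; from S->id bool L bool we get {id}; from S->print we get {print}; from S->ε we get {ε}. So FIRST(S) = {ε, bool, id, print}.
FIRST(L): from L->true bool R we get {true}; from L->bool L we get {bool}. So FIRST(L) = {bool, true}.
FIRST(J): from J->print E we get {print}; from J->bool true bool we get {bool}. So FIRST(J) = {bool, print}.
FIRST(R): from R->bool id we get {bool}; from R->J bool bool we get {bool, print}; from R->S we get {ε, bool, id, print}; from R->ε we get {ε}. So FIRST(R) = {ε, bool, id, print}.
FIRST(E): from E->S E print J we get {bool, id, print}; from E->id we get {id}. So FIRST(E) = {bool, id, print}.
FOLLOW(S) includes $ since S is the start symbol.
FOLLOW(L): in S->id bool L bool, L is followed by bool with FIRST {bool}; in L->bool L, the suffix after L is empty (adds nothing new). Thus FOLLOW(L) = {bool}.
FOLLOW(R): in L->true bool R, the suffix after R is empty, so FOLLOW(R) ⊇ FOLLOW(L) = {bool}. Thus FOLLOW(R) = {bool}.
FOLLOW(S): in S->bool S J print, S is followed by J print with FIRST {bool, print}; in R->S, the suffix after S is empty, so FOLLOW(S) ⊇ FOLLOW(R) = {bool}; in E->S E print J, S is followed by E print J with FIRST {bool, id, print}. Thus FOLLOW(S) = {$, bool, id, print}.
FOLLOW(E): in E->S E print J, E is followed by print J with FIRST {print}; in J->print E, the suffix after E is empty, so FOLLOW(E) ⊇ FOLLOW(J) = {bool, print}. Thus FOLLOW(E) = {bool, print}.
FOLLOW(J): in S->bool S J print, J is followed by print with FIRST {print}; in R->J bool bool, J is followed by bool bool with FIRST {bool}; in E->S E print J, the suffix after J is empty, so FOLLOW(J) ⊇ FOLLOW(E) = {bool, print}. Thus FOLLOW(J) = {bool, print}.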